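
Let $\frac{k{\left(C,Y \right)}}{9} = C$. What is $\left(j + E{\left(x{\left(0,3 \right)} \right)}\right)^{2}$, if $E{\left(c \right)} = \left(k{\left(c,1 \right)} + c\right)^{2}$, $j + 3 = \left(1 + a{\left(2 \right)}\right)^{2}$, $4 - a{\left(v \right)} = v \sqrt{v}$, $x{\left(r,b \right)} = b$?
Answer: $865700 - 37200 \sqrt{2} \approx 8.1309 \cdot 10^{5}$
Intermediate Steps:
$k{\left(C,Y \right)} = 9 C$
$a{\left(v \right)} = 4 - v^{\frac{3}{2}}$ ($a{\left(v \right)} = 4 - v \sqrt{v} = 4 - v^{\frac{3}{2}}$)
$j = -3 + \left(5 - 2 \sqrt{2}\right)^{2}$ ($j = -3 + \left(1 + \left(4 - 2^{\frac{3}{2}}\right)\right)^{2} = -3 + \left(1 + \left(4 - 2 \sqrt{2}\right)\right)^{2} = -3 + \left(5 - 2 \sqrt{2}\right)^{2} \approx 1.7157$)
$E{\left(c \right)} = 100 c^{2}$ ($E{\left(c \right)} = \left(9 c + c\right)^{2} = \left(10 c\right)^{2} = 100 c^{2}$)
$\left(j + E{\left(x{\left(0,3 \right)} \right)}\right)^{2} = \left(\left(30 - 20 \sqrt{2}\right) + 100 \cdot 3^{2}\right)^{2} = \left(\left(30 - 20 \sqrt{2}\right) + 100 \cdot 9\right)^{2} = \left(\left(30 - 20 \sqrt{2}\right) + 900\right)^{2} = \left(930 - 20 \sqrt{2}\right)^{2}$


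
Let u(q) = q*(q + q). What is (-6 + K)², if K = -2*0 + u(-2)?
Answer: 4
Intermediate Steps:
u(q) = 2*q² (u(q) = q*(2*q) = 2*q²)
K = 8 (K = -2*0 + 2*(-2)² = 0 + 2*4 = 0 + 8 = 8)
(-6 + K)² = (-6 + 8)² = 2² = 4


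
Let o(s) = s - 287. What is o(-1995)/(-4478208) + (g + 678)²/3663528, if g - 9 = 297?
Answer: 12929797429/48827501184 ≈ 0.26481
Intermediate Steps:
g = 306 (g = 9 + 297 = 306)
o(s) = -287 + s
o(-1995)/(-4478208) + (g + 678)²/3663528 = (-287 - 1995)/(-4478208) + (306 + 678)²/3663528 = -2282*(-1/4478208) + 984²*(1/3663528) = 163/319872 + 968256*(1/3663528) = 163/319872 + 40344/152647 = 12929797429/48827501184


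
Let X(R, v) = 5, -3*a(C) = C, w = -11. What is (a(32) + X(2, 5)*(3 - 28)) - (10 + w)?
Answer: -404/3 ≈ -134.67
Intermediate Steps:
a(C) = -C/3
(a(32) + X(2, 5)*(3 - 28)) - (10 + w) = (-1/3*32 + 5*(3 - 28)) - (10 - 11) = (-32/3 + 5*(-25)) - 1*(-1) = (-32/3 - 125) + 1 = -407/3 + 1 = -404/3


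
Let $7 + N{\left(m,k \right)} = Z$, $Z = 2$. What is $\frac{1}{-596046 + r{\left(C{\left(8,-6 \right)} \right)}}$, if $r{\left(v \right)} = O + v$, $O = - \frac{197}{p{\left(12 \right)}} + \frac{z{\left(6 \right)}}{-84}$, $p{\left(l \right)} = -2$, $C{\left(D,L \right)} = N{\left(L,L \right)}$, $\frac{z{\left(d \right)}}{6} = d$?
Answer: $- \frac{14}{8343341} \approx -1.678 \cdot 10^{-6}$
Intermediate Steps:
$N{\left(m,k \right)} = -5$ ($N{\left(m,k \right)} = -7 + 2 = -5$)
$z{\left(d \right)} = 6 d$
$C{\left(D,L \right)} = -5$
$O = \frac{1373}{14}$ ($O = - \frac{197}{-2} + \frac{6 \cdot 6}{-84} = \left(-197\right) \left(- \frac{1}{2}\right) + 36 \left(- \frac{1}{84}\right) = \frac{197}{2} - \frac{3}{7} = \frac{1373}{14} \approx 98.071$)
$r{\left(v \right)} = \frac{1373}{14} + v$
$\frac{1}{-596046 + r{\left(C{\left(8,-6 \right)} \right)}} = \frac{1}{-596046 + \left(\frac{1373}{14} - 5\right)} = \frac{1}{-596046 + \frac{1303}{14}} = \frac{1}{- \frac{8343341}{14}} = - \frac{14}{8343341}$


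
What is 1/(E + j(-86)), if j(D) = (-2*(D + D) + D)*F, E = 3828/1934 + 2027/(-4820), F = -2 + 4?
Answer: 4660940/2412310411 ≈ 0.0019321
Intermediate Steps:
F = 2
E = 7265371/4660940 (E = 3828*(1/1934) + 2027*(-1/4820) = 1914/967 - 2027/4820 = 7265371/4660940 ≈ 1.5588)
j(D) = -6*D (j(D) = (-2*(D + D) + D)*2 = (-4*D + D)*2 = -3*D*2 = -6*D)
1/(E + j(-86)) = 1/(7265371/4660940 - 6*(-86)) = 1/(7265371/4660940 + 516) = 1/(2412310411/4660940) = 4660940/2412310411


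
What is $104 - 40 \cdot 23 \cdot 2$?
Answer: $-1736$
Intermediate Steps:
$104 - 40 \cdot 23 \cdot 2 = 104 - 1840 = -1736$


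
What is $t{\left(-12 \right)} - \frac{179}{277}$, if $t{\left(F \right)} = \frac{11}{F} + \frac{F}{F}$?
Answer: $- \frac{1871}{3324} \approx -0.56288$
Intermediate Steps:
$t{\left(F \right)} = 1 + \frac{11}{F}$ ($t{\left(F \right)} = \frac{11}{F} + 1 = 1 + \frac{11}{F}$)
$t{\left(-12 \right)} - \frac{179}{277} = \frac{11 - 12}{-12} - \frac{179}{277} = \left(- \frac{1}{12}\right) \left(-1\right) - 179 \cdot \frac{1}{277} = \frac{1}{12} - \frac{179}{277} = - \frac{1871}{3324}$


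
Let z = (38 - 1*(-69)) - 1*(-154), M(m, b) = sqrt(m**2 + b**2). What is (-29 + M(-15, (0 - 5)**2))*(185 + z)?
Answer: -12934 + 2230*sqrt(34) ≈ 69.023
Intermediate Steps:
M(m, b) = sqrt(b**2 + m**2)
z = 261 (z = (38 + 69) + 154 = 107 + 154 = 261)
(-29 + M(-15, (0 - 5)**2))*(185 + z) = (-29 + sqrt(((0 - 5)**2)**2 + (-15)**2))*(185 + 261) = (-29 + sqrt(((-5)**2)**2 + 225))*446 = (-29 + sqrt(25**2 + 225))*446 = (-29 + sqrt(625 + 225))*446 = (-29 + sqrt(850))*446 = (-29 + 5*sqrt(34))*446 = -12934 + 2230*sqrt(34)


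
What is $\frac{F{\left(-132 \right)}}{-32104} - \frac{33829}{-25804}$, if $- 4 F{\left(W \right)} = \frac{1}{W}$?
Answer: $\frac{143358094061}{109350333312} \approx 1.311$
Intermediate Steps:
$F{\left(W \right)} = - \frac{1}{4 W}$
$\frac{F{\left(-132 \right)}}{-32104} - \frac{33829}{-25804} = \frac{\left(- \frac{1}{4}\right) \frac{1}{-132}}{-32104} - \frac{33829}{-25804} = \left(- \frac{1}{4}\right) \left(- \frac{1}{132}\right) \left(- \frac{1}{32104}\right) - - \frac{33829}{25804} = \frac{1}{528} \left(- \frac{1}{32104}\right) + \frac{33829}{25804} = - \frac{1}{16950912} + \frac{33829}{25804} = \frac{143358094061}{109350333312}$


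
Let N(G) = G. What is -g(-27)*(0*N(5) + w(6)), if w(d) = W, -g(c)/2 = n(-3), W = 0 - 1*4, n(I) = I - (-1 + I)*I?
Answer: 120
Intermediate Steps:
n(I) = I - I*(-1 + I)
W = -4 (W = 0 - 4 = -4)
g(c) = 30 (g(c) = -(-6)*(2 - 1*(-3)) = -(-6)*(2 + 3) = -(-6)*5 = -2*(-15) = 30)
w(d) = -4
-g(-27)*(0*N(5) + w(6)) = -30*(0*5 - 4) = -30*(0 - 4) = -30*(-4) = -1*(-120) = 120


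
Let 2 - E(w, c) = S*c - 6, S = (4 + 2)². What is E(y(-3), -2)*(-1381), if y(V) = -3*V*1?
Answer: -110480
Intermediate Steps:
S = 36 (S = 6² = 36)
y(V) = -3*V
E(w, c) = 8 - 36*c (E(w, c) = 2 - (36*c - 6) = 2 - (-6 + 36*c) = 2 + (6 - 36*c) = 8 - 36*c)
E(y(-3), -2)*(-1381) = (8 - 36*(-2))*(-1381) = (8 + 72)*(-1381) = 80*(-1381) = -110480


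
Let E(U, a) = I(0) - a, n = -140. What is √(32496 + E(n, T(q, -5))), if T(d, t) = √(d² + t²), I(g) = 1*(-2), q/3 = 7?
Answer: √(32494 - √466) ≈ 180.20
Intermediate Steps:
q = 21 (q = 3*7 = 21)
I(g) = -2
E(U, a) = -2 - a
√(32496 + E(n, T(q, -5))) = √(32496 + (-2 - √(21² + (-5)²))) = √(32496 + (-2 - √(441 + 25))) = √(32496 + (-2 - √466)) = √(32494 - √466)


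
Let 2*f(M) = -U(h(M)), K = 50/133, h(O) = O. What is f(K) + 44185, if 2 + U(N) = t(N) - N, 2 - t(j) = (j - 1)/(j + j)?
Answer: 1175314961/26600 ≈ 44185.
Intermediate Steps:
t(j) = 2 - (-1 + j)/(2*j) (t(j) = 2 - (j - 1)/(j + j) = 2 - (-1 + j)/(2*j))
K = 50/133 (K = 50*(1/133) = 50/133 ≈ 0.37594)
U(N) = -2 - N + (1 + 3*N)/(2*N) (U(N) = -2 + ((1 + 3*N)/(2*N) - N) = -2 + (-N + (1 + 3*N)/(2*N)) = -2 - N + (1 + 3*N)/(2*N))
f(M) = ¼ + M/2 - 1/(4*M) (f(M) = (-(-½ + 1/(2*M) - M))/2 = (½ + M - 1/(2*M))/2 = ¼ + M/2 - 1/(4*M))
f(K) + 44185 = (-1 + 50/133 + 2*(50/133)²)/(4*(50/133)) + 44185 = (¼)*(133/50)*(-1 + 50/133 + 2*(2500/17689)) + 44185 = (¼)*(133/50)*(-1 + 50/133 + 5000/17689) + 44185 = (¼)*(133/50)*(-6039/17689) + 44185 = -6039/26600 + 44185 = 1175314961/26600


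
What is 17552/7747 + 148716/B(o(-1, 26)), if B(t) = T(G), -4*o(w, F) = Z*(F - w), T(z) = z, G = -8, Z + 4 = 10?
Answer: -287990609/15494 ≈ -18587.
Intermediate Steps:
Z = 6 (Z = -4 + 10 = 6)
o(w, F) = -3*F/2 + 3*w/2 (o(w, F) = -3*(F - w)/2 = -(-6*w + 6*F)/4 = -3*F/2 + 3*w/2)
B(t) = -8
17552/7747 + 148716/B(o(-1, 26)) = 17552/7747 + 148716/(-8) = 17552*(1/7747) + 148716*(-1/8) = 17552/7747 - 37179/2 = -287990609/15494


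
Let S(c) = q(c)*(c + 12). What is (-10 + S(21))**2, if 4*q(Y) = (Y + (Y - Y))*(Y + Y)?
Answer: 211208089/4 ≈ 5.2802e+7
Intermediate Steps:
q(Y) = Y**2/2 (q(Y) = ((Y + (Y - Y))*(Y + Y))/4 = ((Y + 0)*(2*Y))/4 = (Y*(2*Y))/4 = (2*Y**2)/4 = Y**2/2)
S(c) = c**2*(12 + c)/2 (S(c) = (c**2/2)*(c + 12) = (c**2/2)*(12 + c) = c**2*(12 + c)/2)
(-10 + S(21))**2 = (-10 + (1/2)*21**2*(12 + 21))**2 = (-10 + (1/2)*441*33)**2 = (-10 + 14553/2)**2 = (14533/2)**2 = 211208089/4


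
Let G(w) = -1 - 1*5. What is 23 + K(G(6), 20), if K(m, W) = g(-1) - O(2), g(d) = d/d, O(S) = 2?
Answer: 22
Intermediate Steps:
g(d) = 1
G(w) = -6 (G(w) = -1 - 5 = -6)
K(m, W) = -1 (K(m, W) = 1 - 1*2 = 1 - 2 = -1)
23 + K(G(6), 20) = 23 - 1 = 22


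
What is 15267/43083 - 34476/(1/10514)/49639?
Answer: -5205332202833/712865679 ≈ -7302.0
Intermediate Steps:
15267/43083 - 34476/(1/10514)/49639 = 15267*(1/43083) - 34476/1/10514*(1/49639) = 5089/14361 - 34476*10514*(1/49639) = 5089/14361 - 362480664*1/49639 = 5089/14361 - 362480664/49639 = -5205332202833/712865679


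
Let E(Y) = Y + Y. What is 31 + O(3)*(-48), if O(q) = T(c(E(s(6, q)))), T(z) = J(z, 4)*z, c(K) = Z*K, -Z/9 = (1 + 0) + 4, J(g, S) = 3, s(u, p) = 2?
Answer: 25951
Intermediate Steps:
E(Y) = 2*Y
Z = -45 (Z = -9*((1 + 0) + 4) = -9*(1 + 4) = -9*5 = -45)
c(K) = -45*K
T(z) = 3*z
O(q) = -540 (O(q) = 3*(-90*2) = 3*(-45*4) = 3*(-180) = -540)
31 + O(3)*(-48) = 31 - 540*(-48) = 31 + 25920 = 25951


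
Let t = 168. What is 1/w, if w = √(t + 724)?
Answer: √223/446 ≈ 0.033482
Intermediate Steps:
w = 2*√223 (w = √(168 + 724) = √892 = 2*√223 ≈ 29.866)
1/w = 1/(2*√223) = √223/446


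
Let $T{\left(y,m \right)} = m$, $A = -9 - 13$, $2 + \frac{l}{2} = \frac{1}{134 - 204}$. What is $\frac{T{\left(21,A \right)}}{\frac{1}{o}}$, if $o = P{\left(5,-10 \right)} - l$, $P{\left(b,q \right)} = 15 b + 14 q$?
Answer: $\frac{46948}{35} \approx 1341.4$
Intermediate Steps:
$P{\left(b,q \right)} = 14 q + 15 b$
$l = - \frac{141}{35}$ ($l = -4 + \frac{2}{134 - 204} = -4 + \frac{2}{-70} = -4 + 2 \left(- \frac{1}{70}\right) = -4 - \frac{1}{35} = - \frac{141}{35} \approx -4.0286$)
$A = -22$
$o = - \frac{2134}{35}$ ($o = \left(14 \left(-10\right) + 15 \cdot 5\right) - - \frac{141}{35} = \left(-140 + 75\right) + \frac{141}{35} = -65 + \frac{141}{35} = - \frac{2134}{35} \approx -60.971$)
$\frac{T{\left(21,A \right)}}{\frac{1}{o}} = - \frac{22}{\frac{1}{- \frac{2134}{35}}} = - \frac{22}{- \frac{35}{2134}} = \left(-22\right) \left(- \frac{2134}{35}\right) = \frac{46948}{35}$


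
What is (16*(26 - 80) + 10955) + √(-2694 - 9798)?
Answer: 10091 + 6*I*√347 ≈ 10091.0 + 111.77*I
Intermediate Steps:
(16*(26 - 80) + 10955) + √(-2694 - 9798) = (16*(-54) + 10955) + √(-12492) = (-864 + 10955) + 6*I*√347 = 10091 + 6*I*√347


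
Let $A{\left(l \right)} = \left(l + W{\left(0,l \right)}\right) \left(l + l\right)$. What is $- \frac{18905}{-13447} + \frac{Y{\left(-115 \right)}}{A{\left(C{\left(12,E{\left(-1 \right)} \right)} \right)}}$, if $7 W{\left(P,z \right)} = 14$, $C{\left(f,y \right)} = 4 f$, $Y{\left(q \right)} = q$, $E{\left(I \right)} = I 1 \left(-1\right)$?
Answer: $\frac{17839519}{12909120} \approx 1.3819$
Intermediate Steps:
$E{\left(I \right)} = - I$ ($E{\left(I \right)} = I \left(-1\right) = - I$)
$W{\left(P,z \right)} = 2$ ($W{\left(P,z \right)} = \frac{1}{7} \cdot 14 = 2$)
$A{\left(l \right)} = 2 l \left(2 + l\right)$ ($A{\left(l \right)} = \left(l + 2\right) \left(l + l\right) = \left(2 + l\right) 2 l = 2 l \left(2 + l\right)$)
$- \frac{18905}{-13447} + \frac{Y{\left(-115 \right)}}{A{\left(C{\left(12,E{\left(-1 \right)} \right)} \right)}} = - \frac{18905}{-13447} - \frac{115}{2 \cdot 4 \cdot 12 \left(2 + 4 \cdot 12\right)} = \left(-18905\right) \left(- \frac{1}{13447}\right) - \frac{115}{2 \cdot 48 \left(2 + 48\right)} = \frac{18905}{13447} - \frac{115}{2 \cdot 48 \cdot 50} = \frac{18905}{13447} - \frac{115}{4800} = \frac{18905}{13447} - \frac{23}{960} = \frac{17839519}{12909120}$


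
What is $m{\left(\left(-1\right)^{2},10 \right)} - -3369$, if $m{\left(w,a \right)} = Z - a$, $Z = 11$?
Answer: $3370$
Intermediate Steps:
$m{\left(w,a \right)} = 11 - a$
$m{\left(\left(-1\right)^{2},10 \right)} - -3369 = \left(11 - 10\right) - -3369 = \left(11 - 10\right) + 3369 = 1 + 3369 = 3370$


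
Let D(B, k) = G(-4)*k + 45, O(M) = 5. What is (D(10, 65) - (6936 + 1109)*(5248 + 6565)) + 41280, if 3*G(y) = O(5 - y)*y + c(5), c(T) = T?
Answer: -94994585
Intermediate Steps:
G(y) = 5/3 + 5*y/3 (G(y) = (5*y + 5)/3 = (5 + 5*y)/3 = 5/3 + 5*y/3)
D(B, k) = 45 - 5*k (D(B, k) = (5/3 + (5/3)*(-4))*k + 45 = (5/3 - 20/3)*k + 45 = -5*k + 45 = 45 - 5*k)
(D(10, 65) - (6936 + 1109)*(5248 + 6565)) + 41280 = ((45 - 5*65) - (6936 + 1109)*(5248 + 6565)) + 41280 = ((45 - 325) - 8045*11813) + 41280 = (-280 - 1*95035585) + 41280 = (-280 - 95035585) + 41280 = -95035865 + 41280 = -94994585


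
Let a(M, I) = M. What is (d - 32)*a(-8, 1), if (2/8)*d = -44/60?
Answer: 4192/15 ≈ 279.47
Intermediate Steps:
d = -44/15 (d = 4*(-44/60) = 4*(-44*1/60) = 4*(-11/15) = -44/15 ≈ -2.9333)
(d - 32)*a(-8, 1) = (-44/15 - 32)*(-8) = -524/15*(-8) = 4192/15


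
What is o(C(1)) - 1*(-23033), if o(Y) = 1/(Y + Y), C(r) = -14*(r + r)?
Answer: 1289847/56 ≈ 23033.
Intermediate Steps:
C(r) = -28*r
o(Y) = 1/(2*Y)
o(C(1)) - 1*(-23033) = 1/(2*((-28*1))) - 1*(-23033) = (½)/(-28) + 23033 = (½)*(-1/28) + 23033 = -1/56 + 23033 = 1289847/56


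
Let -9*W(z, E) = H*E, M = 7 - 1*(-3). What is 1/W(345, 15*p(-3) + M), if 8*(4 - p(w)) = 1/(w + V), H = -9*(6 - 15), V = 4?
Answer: -8/4905 ≈ -0.0016310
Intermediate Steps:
M = 10 (M = 7 + 3 = 10)
H = 81 (H = -9*(-9) = 81)
p(w) = 4 - 1/(8*(4 + w)) (p(w) = 4 - 1/(8*(w + 4)) = 4 - 1/(8*(4 + w)))
W(z, E) = -9*E
1/W(345, 15*p(-3) + M) = 1/(-9*(15*((127 + 32*(-3))/(8*(4 - 3))) + 10)) = 1/(-9*(15*((1/8)*(127 - 96)/1) + 10)) = 1/(-9*(15*((1/8)*1*31) + 10)) = 1/(-9*(15*(31/8) + 10)) = 1/(-9*(465/8 + 10)) = 1/(-9*545/8) = 1/(-4905/8) = -8/4905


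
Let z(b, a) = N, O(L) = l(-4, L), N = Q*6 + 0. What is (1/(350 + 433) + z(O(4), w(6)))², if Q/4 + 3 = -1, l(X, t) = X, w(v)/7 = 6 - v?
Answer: 5650077889/613089 ≈ 9215.8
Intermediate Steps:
w(v) = 42 - 7*v (w(v) = 7*(6 - v) = 42 - 7*v)
Q = -16 (Q = -12 + 4*(-1) = -12 - 4 = -16)
N = -96 (N = -16*6 + 0 = -96 + 0 = -96)
O(L) = -4
z(b, a) = -96
(1/(350 + 433) + z(O(4), w(6)))² = (1/(350 + 433) - 96)² = (1/783 - 96)² = (-75167/783)² = 5650077889/613089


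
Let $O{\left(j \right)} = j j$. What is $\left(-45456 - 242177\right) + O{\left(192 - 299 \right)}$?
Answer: $-276184$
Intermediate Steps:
$O{\left(j \right)} = j^{2}$
$\left(-45456 - 242177\right) + O{\left(192 - 299 \right)} = \left(-45456 - 242177\right) + \left(192 - 299\right)^{2} = -287633 + \left(-107\right)^{2} = -287633 + 11449 = -276184$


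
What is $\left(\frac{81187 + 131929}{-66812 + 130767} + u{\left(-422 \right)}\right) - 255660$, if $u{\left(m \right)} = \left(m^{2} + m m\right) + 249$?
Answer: $\frac{6444127051}{63955} \approx 1.0076 \cdot 10^{5}$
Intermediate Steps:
$u{\left(m \right)} = 249 + 2 m^{2}$ ($u{\left(m \right)} = \left(m^{2} + m^{2}\right) + 249 = 2 m^{2} + 249 = 249 + 2 m^{2}$)
$\left(\frac{81187 + 131929}{-66812 + 130767} + u{\left(-422 \right)}\right) - 255660 = \left(\frac{81187 + 131929}{-66812 + 130767} + \left(249 + 2 \left(-422\right)^{2}\right)\right) - 255660 = \left(\frac{213116}{63955} + \left(249 + 2 \cdot 178084\right)\right) - 255660 = \left(213116 \cdot \frac{1}{63955} + \left(249 + 356168\right)\right) - 255660 = \left(\frac{213116}{63955} + 356417\right) - 255660 = \frac{22794862351}{63955} - 255660 = \frac{6444127051}{63955}$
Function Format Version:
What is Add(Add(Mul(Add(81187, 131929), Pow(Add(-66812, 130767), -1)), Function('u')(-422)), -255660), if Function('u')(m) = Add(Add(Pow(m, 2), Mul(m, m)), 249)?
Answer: Rational(6444127051, 63955) ≈ 1.0076e+5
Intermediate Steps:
Function('u')(m) = Add(249, Mul(2, Pow(m, 2))) (Function('u')(m) = Add(Add(Pow(m, 2), Pow(m, 2)), 249) = Add(Mul(2, Pow(m, 2)), 249) = Add(249, Mul(2, Pow(m, 2))))
Add(Add(Mul(Add(81187, 131929), Pow(Add(-66812, 130767), -1)), Function('u')(-422)), -255660) = Add(Add(Mul(Add(81187, 131929), Pow(Add(-66812, 130767), -1)), Add(249, Mul(2, Pow(-422, 2)))), -255660) = Add(Add(Mul(213116, Pow(63955, -1)), Add(249, Mul(2, 178084))), -255660) = Add(Add(Mul(213116, Rational(1, 63955)), Add(249, 356168)), -255660) = Add(Add(Rational(213116, 63955), 356417), -255660) = Add(Rational(22794862351, 63955), -255660) = Rational(6444127051, 63955)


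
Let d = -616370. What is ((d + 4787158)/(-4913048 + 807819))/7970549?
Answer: -4170788/32720928900721 ≈ -1.2747e-7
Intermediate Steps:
((d + 4787158)/(-4913048 + 807819))/7970549 = ((-616370 + 4787158)/(-4913048 + 807819))/7970549 = (4170788/(-4105229))*(1/7970549) = (4170788*(-1/4105229))*(1/7970549) = -4170788/4105229*1/7970549 = -4170788/32720928900721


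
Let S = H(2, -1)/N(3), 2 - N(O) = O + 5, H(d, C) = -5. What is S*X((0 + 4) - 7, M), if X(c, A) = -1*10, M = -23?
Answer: -25/3 ≈ -8.3333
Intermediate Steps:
X(c, A) = -10
N(O) = -3 - O (N(O) = 2 - (O + 5) = 2 - (5 + O) = 2 + (-5 - O) = -3 - O)
S = ⅚ (S = -5/(-3 - 1*3) = -5/(-3 - 3) = -5/(-6) = -5*(-⅙) = ⅚ ≈ 0.83333)
S*X((0 + 4) - 7, M) = (⅚)*(-10) = -25/3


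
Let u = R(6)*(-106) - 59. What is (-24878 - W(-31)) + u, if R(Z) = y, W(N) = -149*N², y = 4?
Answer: 117828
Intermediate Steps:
R(Z) = 4
u = -483 (u = 4*(-106) - 59 = -424 - 59 = -483)
(-24878 - W(-31)) + u = (-24878 - (-149)*(-31)²) - 483 = (-24878 - (-149)*961) - 483 = (-24878 - 1*(-143189)) - 483 = (-24878 + 143189) - 483 = 118311 - 483 = 117828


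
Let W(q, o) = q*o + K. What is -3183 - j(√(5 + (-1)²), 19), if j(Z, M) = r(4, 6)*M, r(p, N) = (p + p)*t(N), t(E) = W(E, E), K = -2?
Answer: -8351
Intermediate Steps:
W(q, o) = -2 + o*q (W(q, o) = q*o - 2 = o*q - 2 = -2 + o*q)
t(E) = -2 + E² (t(E) = -2 + E*E = -2 + E²)
r(p, N) = 2*p*(-2 + N²) (r(p, N) = (p + p)*(-2 + N²) = (2*p)*(-2 + N²) = 2*p*(-2 + N²))
j(Z, M) = 272*M (j(Z, M) = (2*4*(-2 + 6²))*M = (2*4*(-2 + 36))*M = (2*4*34)*M = 272*M)
-3183 - j(√(5 + (-1)²), 19) = -3183 - 272*19 = -3183 - 1*5168 = -3183 - 5168 = -8351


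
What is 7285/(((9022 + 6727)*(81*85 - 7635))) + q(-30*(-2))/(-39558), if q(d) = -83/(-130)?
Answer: -256291861/404949312300 ≈ -0.00063290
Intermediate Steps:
q(d) = 83/130 (q(d) = -83*(-1/130) = 83/130)
7285/(((9022 + 6727)*(81*85 - 7635))) + q(-30*(-2))/(-39558) = 7285/(((9022 + 6727)*(81*85 - 7635))) + (83/130)/(-39558) = 7285/((15749*(6885 - 7635))) + (83/130)*(-1/39558) = 7285/((15749*(-750))) - 83/5142540 = 7285/(-11811750) - 83/5142540 = 7285*(-1/11811750) - 83/5142540 = -1457/2362350 - 83/5142540 = -256291861/404949312300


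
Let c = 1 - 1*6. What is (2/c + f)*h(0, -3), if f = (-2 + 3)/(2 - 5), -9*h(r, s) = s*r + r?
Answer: 0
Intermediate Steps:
h(r, s) = -r/9 - r*s/9 (h(r, s) = -(s*r + r)/9 = -(r*s + r)/9 = -(r + r*s)/9 = -r/9 - r*s/9)
c = -5 (c = 1 - 6 = -5)
f = -⅓ (f = 1/(-3) = 1*(-⅓) = -⅓ ≈ -0.33333)
(2/c + f)*h(0, -3) = (2/(-5) - ⅓)*(-⅑*0*(1 - 3)) = (2*(-⅕) - ⅓)*(-⅑*0*(-2)) = (-⅖ - ⅓)*0 = -11/15*0 = 0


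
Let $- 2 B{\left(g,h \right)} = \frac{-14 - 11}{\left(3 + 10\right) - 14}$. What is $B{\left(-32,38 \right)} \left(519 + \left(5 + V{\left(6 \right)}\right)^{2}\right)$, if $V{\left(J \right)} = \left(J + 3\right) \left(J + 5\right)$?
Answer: $- \frac{283375}{2} \approx -1.4169 \cdot 10^{5}$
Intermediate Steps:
$B{\left(g,h \right)} = - \frac{25}{2}$ ($B{\left(g,h \right)} = - \frac{\left(-14 - 11\right) \frac{1}{\left(3 + 10\right) - 14}}{2} = - \frac{\left(-25\right) \frac{1}{13 - 14}}{2} = - \frac{\left(-25\right) \frac{1}{-1}}{2} = - \frac{\left(-25\right) \left(-1\right)}{2} = \left(- \frac{1}{2}\right) 25 = - \frac{25}{2}$)
$V{\left(J \right)} = \left(3 + J\right) \left(5 + J\right)$
$B{\left(-32,38 \right)} \left(519 + \left(5 + V{\left(6 \right)}\right)^{2}\right) = - \frac{25 \left(519 + \left(5 + \left(15 + 6^{2} + 8 \cdot 6\right)\right)^{2}\right)}{2} = - \frac{25 \left(519 + \left(5 + \left(15 + 36 + 48\right)\right)^{2}\right)}{2} = - \frac{25 \left(519 + \left(5 + 99\right)^{2}\right)}{2} = - \frac{25 \left(519 + 104^{2}\right)}{2} = - \frac{25 \left(519 + 10816\right)}{2} = \left(- \frac{25}{2}\right) 11335 = - \frac{283375}{2}$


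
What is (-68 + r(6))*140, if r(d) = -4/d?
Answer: -28840/3 ≈ -9613.3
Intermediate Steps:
(-68 + r(6))*140 = (-68 - 4/6)*140 = (-68 - 4*1/6)*140 = (-68 - 2/3)*140 = -206/3*140 = -28840/3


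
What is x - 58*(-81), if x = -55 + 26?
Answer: 4669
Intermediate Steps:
x = -29
x - 58*(-81) = -29 - 58*(-81) = -29 + 4698 = 4669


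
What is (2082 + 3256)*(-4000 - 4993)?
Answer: -48004634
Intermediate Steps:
(2082 + 3256)*(-4000 - 4993) = 5338*(-8993) = -48004634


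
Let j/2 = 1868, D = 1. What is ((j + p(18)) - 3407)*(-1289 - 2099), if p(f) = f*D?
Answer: -1175636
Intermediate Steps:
p(f) = f (p(f) = f*1 = f)
j = 3736 (j = 2*1868 = 3736)
((j + p(18)) - 3407)*(-1289 - 2099) = ((3736 + 18) - 3407)*(-1289 - 2099) = (3754 - 3407)*(-3388) = 347*(-3388) = -1175636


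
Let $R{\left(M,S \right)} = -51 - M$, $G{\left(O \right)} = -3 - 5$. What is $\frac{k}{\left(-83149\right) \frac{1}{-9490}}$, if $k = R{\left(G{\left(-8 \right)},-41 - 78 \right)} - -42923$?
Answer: $\frac{406931200}{83149} \approx 4894.0$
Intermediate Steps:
$G{\left(O \right)} = -8$
$k = 42880$ ($k = \left(-51 - -8\right) - -42923 = \left(-51 + 8\right) + 42923 = -43 + 42923 = 42880$)
$\frac{k}{\left(-83149\right) \frac{1}{-9490}} = \frac{42880}{\left(-83149\right) \frac{1}{-9490}} = \frac{42880}{\left(-83149\right) \left(- \frac{1}{9490}\right)} = \frac{42880}{\frac{83149}{9490}} = 42880 \cdot \frac{9490}{83149} = \frac{406931200}{83149}$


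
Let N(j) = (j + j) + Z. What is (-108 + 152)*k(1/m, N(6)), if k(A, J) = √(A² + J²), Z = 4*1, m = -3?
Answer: 44*√2305/3 ≈ 704.15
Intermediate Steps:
Z = 4
N(j) = 4 + 2*j (N(j) = (j + j) + 4 = 2*j + 4 = 4 + 2*j)
(-108 + 152)*k(1/m, N(6)) = (-108 + 152)*√((1/(-3))² + (4 + 2*6)²) = 44*√((-⅓)² + (4 + 12)²) = 44*√(⅑ + 16²) = 44*√(⅑ + 256) = 44*√(2305/9) = 44*(√2305/3) = 44*√2305/3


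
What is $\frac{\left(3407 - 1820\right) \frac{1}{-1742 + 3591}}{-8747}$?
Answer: $- \frac{1587}{16173203} \approx -9.8125 \cdot 10^{-5}$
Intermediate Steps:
$\frac{\left(3407 - 1820\right) \frac{1}{-1742 + 3591}}{-8747} = \frac{3407 - 1820}{1849} \left(- \frac{1}{8747}\right) = 1587 \cdot \frac{1}{1849} \left(- \frac{1}{8747}\right) = \frac{1587}{1849} \left(- \frac{1}{8747}\right) = - \frac{1587}{16173203}$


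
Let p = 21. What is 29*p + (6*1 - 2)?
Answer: 613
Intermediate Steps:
29*p + (6*1 - 2) = 29*21 + (6*1 - 2) = 609 + (6 - 2) = 609 + 4 = 613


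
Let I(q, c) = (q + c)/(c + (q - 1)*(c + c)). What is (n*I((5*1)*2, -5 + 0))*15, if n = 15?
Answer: -225/19 ≈ -11.842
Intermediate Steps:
I(q, c) = (c + q)/(c + 2*c*(-1 + q)) (I(q, c) = (c + q)/(c + (-1 + q)*(2*c)) = (c + q)/(c + 2*c*(-1 + q)))
(n*I((5*1)*2, -5 + 0))*15 = (15*(((-5 + 0) + (5*1)*2)/((-5 + 0)*(-1 + 2*((5*1)*2)))))*15 = (15*((-5 + 5*2)/((-5)*(-1 + 2*(5*2)))))*15 = (15*(-(-5 + 10)/(5*(-1 + 2*10))))*15 = (15*(-⅕*5/(-1 + 20)))*15 = (15*(-⅕*5/19))*15 = (15*(-⅕*1/19*5))*15 = (15*(-1/19))*15 = -15/19*15 = -225/19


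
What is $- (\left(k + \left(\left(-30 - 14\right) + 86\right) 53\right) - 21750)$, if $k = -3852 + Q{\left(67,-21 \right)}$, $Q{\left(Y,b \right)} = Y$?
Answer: $23309$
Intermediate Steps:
$k = -3785$ ($k = -3852 + 67 = -3785$)
$- (\left(k + \left(\left(-30 - 14\right) + 86\right) 53\right) - 21750) = - (\left(-3785 + \left(\left(-30 - 14\right) + 86\right) 53\right) - 21750) = - (\left(-3785 + \left(-44 + 86\right) 53\right) - 21750) = - (\left(-3785 + 42 \cdot 53\right) - 21750) = - (\left(-3785 + 2226\right) - 21750) = - (-1559 - 21750) = \left(-1\right) \left(-23309\right) = 23309$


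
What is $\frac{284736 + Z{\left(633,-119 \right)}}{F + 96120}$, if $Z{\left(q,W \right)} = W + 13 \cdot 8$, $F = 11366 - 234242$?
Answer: $- \frac{94907}{42252} \approx -2.2462$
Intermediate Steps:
$F = -222876$ ($F = 11366 - 234242 = -222876$)
$Z{\left(q,W \right)} = 104 + W$ ($Z{\left(q,W \right)} = W + 104 = 104 + W$)
$\frac{284736 + Z{\left(633,-119 \right)}}{F + 96120} = \frac{284736 + \left(104 - 119\right)}{-222876 + 96120} = \frac{284736 - 15}{-126756} = 284721 \left(- \frac{1}{126756}\right) = - \frac{94907}{42252}$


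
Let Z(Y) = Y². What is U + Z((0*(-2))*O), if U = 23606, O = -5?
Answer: 23606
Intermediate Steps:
U + Z((0*(-2))*O) = 23606 + ((0*(-2))*(-5))² = 23606 + (0*(-5))² = 23606 + 0² = 23606 + 0 = 23606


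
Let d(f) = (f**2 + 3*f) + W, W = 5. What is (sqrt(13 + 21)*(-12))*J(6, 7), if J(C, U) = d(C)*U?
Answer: -4956*sqrt(34) ≈ -28898.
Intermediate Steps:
d(f) = 5 + f**2 + 3*f (d(f) = (f**2 + 3*f) + 5 = 5 + f**2 + 3*f)
J(C, U) = U*(5 + C**2 + 3*C) (J(C, U) = (5 + C**2 + 3*C)*U = U*(5 + C**2 + 3*C))
(sqrt(13 + 21)*(-12))*J(6, 7) = (sqrt(13 + 21)*(-12))*(7*(5 + 6**2 + 3*6)) = (sqrt(34)*(-12))*(7*(5 + 36 + 18)) = (-12*sqrt(34))*(7*59) = -12*sqrt(34)*413 = -4956*sqrt(34)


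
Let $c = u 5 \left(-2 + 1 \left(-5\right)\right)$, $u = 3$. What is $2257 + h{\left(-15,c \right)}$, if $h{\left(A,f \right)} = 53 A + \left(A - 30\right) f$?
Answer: $6187$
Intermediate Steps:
$c = -105$ ($c = 3 \cdot 5 \left(-2 + 1 \left(-5\right)\right) = 15 \left(-2 - 5\right) = 15 \left(-7\right) = -105$)
$h{\left(A,f \right)} = 53 A + f \left(-30 + A\right)$ ($h{\left(A,f \right)} = 53 A + \left(-30 + A\right) f = 53 A + f \left(-30 + A\right)$)
$2257 + h{\left(-15,c \right)} = 2257 - -3930 = 2257 + \left(3150 - 795 + 1575\right) = 2257 + 3930 = 6187$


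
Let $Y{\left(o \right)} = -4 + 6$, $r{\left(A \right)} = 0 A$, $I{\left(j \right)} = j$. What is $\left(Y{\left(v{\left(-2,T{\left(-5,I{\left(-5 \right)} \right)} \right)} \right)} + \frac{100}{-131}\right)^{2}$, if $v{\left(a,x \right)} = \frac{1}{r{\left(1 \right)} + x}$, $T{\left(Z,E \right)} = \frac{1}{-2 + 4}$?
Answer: $\frac{26244}{17161} \approx 1.5293$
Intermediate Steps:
$r{\left(A \right)} = 0$
$T{\left(Z,E \right)} = \frac{1}{2}$
$v{\left(a,x \right)} = \frac{1}{x}$ ($v{\left(a,x \right)} = \frac{1}{0 + x} = \frac{1}{x}$)
$Y{\left(o \right)} = 2$
$\left(Y{\left(v{\left(-2,T{\left(-5,I{\left(-5 \right)} \right)} \right)} \right)} + \frac{100}{-131}\right)^{2} = \left(2 + \frac{100}{-131}\right)^{2} = \left(2 + 100 \left(- \frac{1}{131}\right)\right)^{2} = \left(2 - \frac{100}{131}\right)^{2} = \left(\frac{162}{131}\right)^{2} = \frac{26244}{17161}$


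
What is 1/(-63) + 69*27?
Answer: 117368/63 ≈ 1863.0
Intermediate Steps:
1/(-63) + 69*27 = -1/63 + 1863 = 117368/63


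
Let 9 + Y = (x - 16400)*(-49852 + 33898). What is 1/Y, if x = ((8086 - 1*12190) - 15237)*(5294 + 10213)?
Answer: 1/4785199476789 ≈ 2.0898e-13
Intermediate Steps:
x = -299920887 (x = ((8086 - 12190) - 15237)*15507 = (-4104 - 15237)*15507 = -19341*15507 = -299920887)
Y = 4785199476789 (Y = -9 + (-299920887 - 16400)*(-49852 + 33898) = -9 - 299937287*(-15954) = -9 + 4785199476798 = 4785199476789)
1/Y = 1/4785199476789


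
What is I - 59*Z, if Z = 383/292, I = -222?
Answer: -87421/292 ≈ -299.39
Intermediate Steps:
Z = 383/292 (Z = 383*(1/292) = 383/292 ≈ 1.3116)
I - 59*Z = -222 - 59*383/292 = -222 - 22597/292 = -87421/292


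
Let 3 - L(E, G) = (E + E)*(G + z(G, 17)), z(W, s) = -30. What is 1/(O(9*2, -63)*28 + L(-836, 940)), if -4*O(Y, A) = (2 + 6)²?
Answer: 1/1521075 ≈ 6.5743e-7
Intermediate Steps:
O(Y, A) = -16 (O(Y, A) = -(2 + 6)²/4 = -¼*8² = -¼*64 = -16)
L(E, G) = 3 - 2*E*(-30 + G) (L(E, G) = 3 - (E + E)*(G - 30) = 3 - 2*E*(-30 + G))
1/(O(9*2, -63)*28 + L(-836, 940)) = 1/(-16*28 + (3 + 60*(-836) - 2*(-836)*940)) = 1/(-448 + (3 - 50160 + 1571680)) = 1/(-448 + 1521523) = 1/1521075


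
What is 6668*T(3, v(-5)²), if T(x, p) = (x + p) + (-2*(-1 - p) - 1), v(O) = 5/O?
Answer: 46676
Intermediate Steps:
T(x, p) = 1 + x + 3*p (T(x, p) = (p + x) + ((2 + 2*p) - 1) = (p + x) + (1 + 2*p) = 1 + x + 3*p)
6668*T(3, v(-5)²) = 6668*(1 + 3 + 3*(5/(-5))²) = 6668*(1 + 3 + 3*(5*(-⅕))²) = 6668*(1 + 3 + 3*(-1)²) = 6668*(1 + 3 + 3*1) = 6668*(1 + 3 + 3) = 6668*7 = 46676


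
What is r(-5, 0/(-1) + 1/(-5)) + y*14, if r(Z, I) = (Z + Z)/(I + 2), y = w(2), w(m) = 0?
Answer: -50/9 ≈ -5.5556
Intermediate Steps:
y = 0
r(Z, I) = 2*Z/(2 + I) (r(Z, I) = (2*Z)/(2 + I) = 2*Z/(2 + I))
r(-5, 0/(-1) + 1/(-5)) + y*14 = 2*(-5)/(2 + (0/(-1) + 1/(-5))) + 0*14 = 2*(-5)/(2 + (0*(-1) + 1*(-⅕))) + 0 = 2*(-5)/(2 + (0 - ⅕)) + 0 = 2*(-5)/(2 - ⅕) + 0 = 2*(-5)/(9/5) + 0 = 2*(-5)*(5/9) + 0 = -50/9 + 0 = -50/9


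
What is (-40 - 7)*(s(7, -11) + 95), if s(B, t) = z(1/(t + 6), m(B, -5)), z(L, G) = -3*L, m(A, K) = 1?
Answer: -22466/5 ≈ -4493.2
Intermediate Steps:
s(B, t) = -3/(6 + t) (s(B, t) = -3/(t + 6) = -3/(6 + t))
(-40 - 7)*(s(7, -11) + 95) = (-40 - 7)*(-3/(6 - 11) + 95) = -47*(-3/(-5) + 95) = -47*(-3*(-⅕) + 95) = -47*(⅗ + 95) = -47*478/5 = -22466/5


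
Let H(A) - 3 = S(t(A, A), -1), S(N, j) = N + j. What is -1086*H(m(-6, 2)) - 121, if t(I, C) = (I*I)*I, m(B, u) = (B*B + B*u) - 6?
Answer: -6335845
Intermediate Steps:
m(B, u) = -6 + B² + B*u (m(B, u) = (B² + B*u) - 6 = -6 + B² + B*u)
t(I, C) = I³ (t(I, C) = I²*I = I³)
H(A) = 2 + A³ (H(A) = 3 + (A³ - 1) = 3 + (-1 + A³) = 2 + A³)
-1086*H(m(-6, 2)) - 121 = -1086*(2 + (-6 + (-6)² - 6*2)³) - 121 = -1086*(2 + (-6 + 36 - 12)³) - 121 = -1086*(2 + 18³) - 121 = -1086*(2 + 5832) - 121 = -1086*5834 - 121 = -6335724 - 121 = -6335845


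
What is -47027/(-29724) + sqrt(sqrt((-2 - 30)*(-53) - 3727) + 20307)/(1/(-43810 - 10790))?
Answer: 47027/29724 - 54600*sqrt(20307 + I*sqrt(2031)) ≈ -7.7806e+6 - 8633.7*I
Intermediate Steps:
-47027/(-29724) + sqrt(sqrt((-2 - 30)*(-53) - 3727) + 20307)/(1/(-43810 - 10790)) = -47027*(-1/29724) + sqrt(sqrt(-32*(-53) - 3727) + 20307)/(1/(-54600)) = 47027/29724 + sqrt(sqrt(1696 - 3727) + 20307)/(-1/54600) = 47027/29724 + sqrt(sqrt(-2031) + 20307)*(-54600) = 47027/29724 + sqrt(I*sqrt(2031) + 20307)*(-54600) = 47027/29724 + sqrt(20307 + I*sqrt(2031))*(-54600) = 47027/29724 - 54600*sqrt(20307 + I*sqrt(2031))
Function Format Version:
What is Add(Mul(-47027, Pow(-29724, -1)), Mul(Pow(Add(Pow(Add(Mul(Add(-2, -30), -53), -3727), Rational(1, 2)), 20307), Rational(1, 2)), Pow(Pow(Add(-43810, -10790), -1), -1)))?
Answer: Add(Rational(47027, 29724), Mul(-54600, Pow(Add(20307, Mul(I, Pow(2031, Rational(1, 2)))), Rational(1, 2)))) ≈ Add(-7.7806e+6, Mul(-8633.7, I))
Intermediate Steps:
Add(Mul(-47027, Pow(-29724, -1)), Mul(Pow(Add(Pow(Add(Mul(Add(-2, -30), -53), -3727), Rational(1, 2)), 20307), Rational(1, 2)), Pow(Pow(Add(-43810, -10790), -1), -1))) = Add(Mul(-47027, Rational(-1, 29724)), Mul(Pow(Add(Pow(Add(Mul(-32, -53), -3727), Rational(1, 2)), 20307), Rational(1, 2)), Pow(Pow(-54600, -1), -1))) = Add(Rational(47027, 29724), Mul(Pow(Add(Pow(Add(1696, -3727), Rational(1, 2)), 20307), Rational(1, 2)), Pow(Rational(-1, 54600), -1))) = Add(Rational(47027, 29724), Mul(Pow(Add(Pow(-2031, Rational(1, 2)), 20307), Rational(1, 2)), -54600)) = Add(Rational(47027, 29724), Mul(Pow(Add(Mul(I, Pow(2031, Rational(1, 2))), 20307), Rational(1, 2)), -54600)) = Add(Rational(47027, 29724), Mul(Pow(Add(20307, Mul(I, Pow(2031, Rational(1, 2)))), Rational(1, 2)), -54600)) = Add(Rational(47027, 29724), Mul(-54600, Pow(Add(20307, Mul(I, Pow(2031, Rational(1, 2)))), Rational(1, 2))))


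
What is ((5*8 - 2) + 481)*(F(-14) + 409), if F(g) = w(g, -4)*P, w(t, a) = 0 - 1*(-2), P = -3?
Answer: 209157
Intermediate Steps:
w(t, a) = 2 (w(t, a) = 0 + 2 = 2)
F(g) = -6 (F(g) = 2*(-3) = -6)
((5*8 - 2) + 481)*(F(-14) + 409) = ((5*8 - 2) + 481)*(-6 + 409) = ((40 - 2) + 481)*403 = (38 + 481)*403 = 519*403 = 209157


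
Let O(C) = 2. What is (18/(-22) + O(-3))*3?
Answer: 39/11 ≈ 3.5455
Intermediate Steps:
(18/(-22) + O(-3))*3 = (18/(-22) + 2)*3 = (18*(-1/22) + 2)*3 = (-9/11 + 2)*3 = (13/11)*3 = 39/11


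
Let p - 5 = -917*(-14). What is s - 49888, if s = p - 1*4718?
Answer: -41763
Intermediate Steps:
p = 12843 (p = 5 - 917*(-14) = 5 + 12838 = 12843)
s = 8125 (s = 12843 - 1*4718 = 12843 - 4718 = 8125)
s - 49888 = 8125 - 49888 = -41763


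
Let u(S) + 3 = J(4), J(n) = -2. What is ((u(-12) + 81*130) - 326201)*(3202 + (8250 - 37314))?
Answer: 8164012712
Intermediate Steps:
u(S) = -5 (u(S) = -3 - 2 = -5)
((u(-12) + 81*130) - 326201)*(3202 + (8250 - 37314)) = ((-5 + 81*130) - 326201)*(3202 + (8250 - 37314)) = ((-5 + 10530) - 326201)*(3202 - 29064) = (10525 - 326201)*(-25862) = -315676*(-25862) = 8164012712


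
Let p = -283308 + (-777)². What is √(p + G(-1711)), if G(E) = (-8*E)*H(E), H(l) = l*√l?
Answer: 29*√(381 - 27848*I*√1711) ≈ 22012.0 - 22005.0*I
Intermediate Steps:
H(l) = l^(3/2)
G(E) = -8*E^(5/2) (G(E) = (-8*E)*E^(3/2) = -8*E^(5/2))
p = 320421 (p = -283308 + 603729 = 320421)
√(p + G(-1711)) = √(320421 - 23420168*I*√1711)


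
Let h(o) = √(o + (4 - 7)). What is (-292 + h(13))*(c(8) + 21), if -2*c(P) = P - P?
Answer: -6132 + 21*√10 ≈ -6065.6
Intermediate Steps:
h(o) = √(-3 + o) (h(o) = √(o - 3) = √(-3 + o))
c(P) = 0 (c(P) = -(P - P)/2 = -½*0 = 0)
(-292 + h(13))*(c(8) + 21) = (-292 + √(-3 + 13))*(0 + 21) = (-292 + √10)*21 = -6132 + 21*√10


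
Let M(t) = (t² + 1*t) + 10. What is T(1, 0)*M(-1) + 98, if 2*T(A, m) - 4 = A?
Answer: 123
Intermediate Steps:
M(t) = 10 + t + t² (M(t) = (t² + t) + 10 = (t + t²) + 10 = 10 + t + t²)
T(A, m) = 2 + A/2
T(1, 0)*M(-1) + 98 = (2 + (½)*1)*(10 - 1 + (-1)²) + 98 = (2 + ½)*(10 - 1 + 1) + 98 = (5/2)*10 + 98 = 25 + 98 = 123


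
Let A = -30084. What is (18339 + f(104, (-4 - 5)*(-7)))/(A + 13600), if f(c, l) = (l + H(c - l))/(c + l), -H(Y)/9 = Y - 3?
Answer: -1531167/1376414 ≈ -1.1124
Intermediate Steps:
H(Y) = 27 - 9*Y (H(Y) = -9*(Y - 3) = -9*(-3 + Y) = 27 - 9*Y)
f(c, l) = (27 - 9*c + 10*l)/(c + l) (f(c, l) = (l + (27 - 9*(c - l)))/(c + l) = (l + (27 + (-9*c + 9*l)))/(c + l) = (l + (27 - 9*c + 9*l))/(c + l) = (27 - 9*c + 10*l)/(c + l))
(18339 + f(104, (-4 - 5)*(-7)))/(A + 13600) = (18339 + (27 - 9*104 + 10*((-4 - 5)*(-7)))/(104 + (-4 - 5)*(-7)))/(-30084 + 13600) = (18339 + (27 - 936 + 10*(-9*(-7)))/(104 - 9*(-7)))/(-16484) = (18339 + (27 - 936 + 10*63)/(104 + 63))*(-1/16484) = (18339 + (27 - 936 + 630)/167)*(-1/16484) = (18339 + (1/167)*(-279))*(-1/16484) = (18339 - 279/167)*(-1/16484) = (3062334/167)*(-1/16484) = -1531167/1376414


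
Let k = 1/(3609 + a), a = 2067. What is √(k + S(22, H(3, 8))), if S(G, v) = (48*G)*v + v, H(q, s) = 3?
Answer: √25540009143/2838 ≈ 56.312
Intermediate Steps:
S(G, v) = v + 48*G*v (S(G, v) = 48*G*v + v = v + 48*G*v)
k = 1/5676 (k = 1/(3609 + 2067) = 1/5676 ≈ 0.00017618)
√(k + S(22, H(3, 8))) = √(1/5676 + 3*(1 + 48*22)) = √(1/5676 + 3*(1 + 1056)) = √(1/5676 + 3*1057) = √(1/5676 + 3171) = √(17998597/5676) = √25540009143/2838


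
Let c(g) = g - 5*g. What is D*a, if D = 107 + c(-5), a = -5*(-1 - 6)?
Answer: 4445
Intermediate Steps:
a = 35 (a = -5*(-7) = 35)
c(g) = -4*g
D = 127 (D = 107 - 4*(-5) = 107 + 20 = 127)
D*a = 127*35 = 4445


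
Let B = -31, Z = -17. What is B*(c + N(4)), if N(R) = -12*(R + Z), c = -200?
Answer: 1364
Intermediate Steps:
N(R) = 204 - 12*R (N(R) = -12*(R - 17) = -12*(-17 + R) = 204 - 12*R)
B*(c + N(4)) = -31*(-200 + (204 - 12*4)) = -31*(-200 + (204 - 48)) = -31*(-200 + 156) = -31*(-44) = 1364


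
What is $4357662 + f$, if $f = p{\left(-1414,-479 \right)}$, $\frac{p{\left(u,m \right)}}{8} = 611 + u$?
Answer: $4351238$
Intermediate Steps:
$p{\left(u,m \right)} = 4888 + 8 u$ ($p{\left(u,m \right)} = 8 \left(611 + u\right) = 4888 + 8 u$)
$f = -6424$ ($f = 4888 + 8 \left(-1414\right) = 4888 - 11312 = -6424$)
$4357662 + f = 4357662 - 6424 = 4351238$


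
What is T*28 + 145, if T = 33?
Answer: 1069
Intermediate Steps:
T*28 + 145 = 33*28 + 145 = 924 + 145 = 1069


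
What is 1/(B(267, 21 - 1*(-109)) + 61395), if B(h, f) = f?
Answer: 1/61525 ≈ 1.6254e-5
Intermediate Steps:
1/(B(267, 21 - 1*(-109)) + 61395) = 1/((21 - 1*(-109)) + 61395) = 1/((21 + 109) + 61395) = 1/(130 + 61395) = 1/61525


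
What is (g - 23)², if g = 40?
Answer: 289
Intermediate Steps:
(g - 23)² = (40 - 23)² = 17² = 289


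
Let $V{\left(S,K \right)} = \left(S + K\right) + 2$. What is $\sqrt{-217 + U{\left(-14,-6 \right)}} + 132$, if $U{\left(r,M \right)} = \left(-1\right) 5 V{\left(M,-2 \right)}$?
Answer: $132 + i \sqrt{187} \approx 132.0 + 13.675 i$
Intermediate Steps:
$V{\left(S,K \right)} = 2 + K + S$ ($V{\left(S,K \right)} = \left(K + S\right) + 2 = 2 + K + S$)
$U{\left(r,M \right)} = - 5 M$ ($U{\left(r,M \right)} = \left(-1\right) 5 \left(2 - 2 + M\right) = - 5 M$)
$\sqrt{-217 + U{\left(-14,-6 \right)}} + 132 = \sqrt{-217 - -30} + 132 = \sqrt{-217 + 30} + 132 = \sqrt{-187} + 132 = i \sqrt{187} + 132 = 132 + i \sqrt{187}$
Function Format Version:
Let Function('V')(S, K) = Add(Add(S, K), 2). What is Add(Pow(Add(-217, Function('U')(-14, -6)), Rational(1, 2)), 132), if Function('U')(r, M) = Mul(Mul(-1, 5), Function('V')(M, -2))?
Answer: Add(132, Mul(I, Pow(187, Rational(1, 2)))) ≈ Add(132.00, Mul(13.675, I))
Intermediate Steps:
Function('V')(S, K) = Add(2, K, S) (Function('V')(S, K) = Add(Add(K, S), 2) = Add(2, K, S))
Function('U')(r, M) = Mul(-5, M) (Function('U')(r, M) = Mul(Mul(-1, 5), Add(2, -2, M)) = Mul(-5, M))
Add(Pow(Add(-217, Function('U')(-14, -6)), Rational(1, 2)), 132) = Add(Pow(Add(-217, Mul(-5, -6)), Rational(1, 2)), 132) = Add(Pow(Add(-217, 30), Rational(1, 2)), 132) = Add(Pow(-187, Rational(1, 2)), 132) = Add(Mul(I, Pow(187, Rational(1, 2))), 132) = Add(132, Mul(I, Pow(187, Rational(1, 2))))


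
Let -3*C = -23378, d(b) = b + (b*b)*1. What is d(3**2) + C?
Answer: 23648/3 ≈ 7882.7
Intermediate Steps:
d(b) = b + b**2 (d(b) = b + b**2*1 = b + b**2)
C = 23378/3 (C = -1/3*(-23378) = 23378/3 ≈ 7792.7)
d(3**2) + C = 3**2*(1 + 3**2) + 23378/3 = 9*(1 + 9) + 23378/3 = 9*10 + 23378/3 = 90 + 23378/3 = 23648/3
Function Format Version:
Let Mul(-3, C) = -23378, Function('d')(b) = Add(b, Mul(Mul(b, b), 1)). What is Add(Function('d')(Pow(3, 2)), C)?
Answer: Rational(23648, 3) ≈ 7882.7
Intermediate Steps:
Function('d')(b) = Add(b, Pow(b, 2)) (Function('d')(b) = Add(b, Mul(Pow(b, 2), 1)) = Add(b, Pow(b, 2)))
C = Rational(23378, 3) (C = Mul(Rational(-1, 3), -23378) = Rational(23378, 3) ≈ 7792.7)
Add(Function('d')(Pow(3, 2)), C) = Add(Mul(Pow(3, 2), Add(1, Pow(3, 2))), Rational(23378, 3)) = Add(Mul(9, Add(1, 9)), Rational(23378, 3)) = Add(Mul(9, 10), Rational(23378, 3)) = Add(90, Rational(23378, 3)) = Rational(23648, 3)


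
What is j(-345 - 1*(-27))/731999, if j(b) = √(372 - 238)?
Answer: √134/731999 ≈ 1.5814e-5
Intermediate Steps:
j(b) = √134
j(-345 - 1*(-27))/731999 = √134/731999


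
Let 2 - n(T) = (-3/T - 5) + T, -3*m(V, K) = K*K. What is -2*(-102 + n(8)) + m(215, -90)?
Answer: -9979/4 ≈ -2494.8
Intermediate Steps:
m(V, K) = -K²/3 (m(V, K) = -K*K/3 = -K²/3)
n(T) = 7 - T + 3/T (n(T) = 2 - ((-3/T - 5) + T) = 2 - ((-5 - 3/T) + T) = 2 - (-5 + T - 3/T) = 2 + (5 - T + 3/T) = 7 - T + 3/T)
-2*(-102 + n(8)) + m(215, -90) = -2*(-102 + (7 - 1*8 + 3/8)) - ⅓*(-90)² = -2*(-102 + (7 - 8 + 3*(⅛))) - ⅓*8100 = -2*(-102 + (7 - 8 + 3/8)) - 2700 = -2*(-102 - 5/8) - 2700 = -2*(-821/8) - 2700 = 821/4 - 2700 = -9979/4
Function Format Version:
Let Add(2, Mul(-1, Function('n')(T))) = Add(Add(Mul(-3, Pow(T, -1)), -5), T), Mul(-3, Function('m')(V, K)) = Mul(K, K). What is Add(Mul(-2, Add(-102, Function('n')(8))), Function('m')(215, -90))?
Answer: Rational(-9979, 4) ≈ -2494.8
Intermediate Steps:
Function('m')(V, K) = Mul(Rational(-1, 3), Pow(K, 2)) (Function('m')(V, K) = Mul(Rational(-1, 3), Mul(K, K)) = Mul(Rational(-1, 3), Pow(K, 2)))
Function('n')(T) = Add(7, Mul(-1, T), Mul(3, Pow(T, -1))) (Function('n')(T) = Add(2, Mul(-1, Add(Add(Mul(-3, Pow(T, -1)), -5), T))) = Add(2, Mul(-1, Add(Add(-5, Mul(-3, Pow(T, -1))), T))) = Add(2, Mul(-1, Add(-5, T, Mul(-3, Pow(T, -1))))) = Add(2, Add(5, Mul(-1, T), Mul(3, Pow(T, -1)))) = Add(7, Mul(-1, T), Mul(3, Pow(T, -1))))
Add(Mul(-2, Add(-102, Function('n')(8))), Function('m')(215, -90)) = Add(Mul(-2, Add(-102, Add(7, Mul(-1, 8), Mul(3, Pow(8, -1))))), Mul(Rational(-1, 3), Pow(-90, 2))) = Add(Mul(-2, Add(-102, Add(7, -8, Mul(3, Rational(1, 8))))), Mul(Rational(-1, 3), 8100)) = Add(Mul(-2, Add(-102, Add(7, -8, Rational(3, 8)))), -2700) = Add(Mul(-2, Add(-102, Rational(-5, 8))), -2700) = Add(Mul(-2, Rational(-821, 8)), -2700) = Add(Rational(821, 4), -2700) = Rational(-9979, 4)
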